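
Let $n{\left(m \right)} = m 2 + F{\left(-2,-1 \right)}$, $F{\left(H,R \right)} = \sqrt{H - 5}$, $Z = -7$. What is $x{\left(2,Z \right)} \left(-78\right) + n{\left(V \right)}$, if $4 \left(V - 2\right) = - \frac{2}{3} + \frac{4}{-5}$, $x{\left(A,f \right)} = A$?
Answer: $- \frac{2291}{15} + i \sqrt{7} \approx -152.73 + 2.6458 i$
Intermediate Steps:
$F{\left(H,R \right)} = \sqrt{-5 + H}$
$V = \frac{49}{30}$ ($V = 2 + \frac{- \frac{2}{3} + \frac{4}{-5}}{4} = 2 + \frac{\left(-2\right) \frac{1}{3} + 4 \left(- \frac{1}{5}\right)}{4} = 2 + \frac{- \frac{2}{3} - \frac{4}{5}}{4} = 2 + \frac{1}{4} \left(- \frac{22}{15}\right) = 2 - \frac{11}{30} = \frac{49}{30} \approx 1.6333$)
$n{\left(m \right)} = 2 m + i \sqrt{7}$ ($n{\left(m \right)} = m 2 + \sqrt{-5 - 2} = 2 m + \sqrt{-7} = 2 m + i \sqrt{7}$)
$x{\left(2,Z \right)} \left(-78\right) + n{\left(V \right)} = 2 \left(-78\right) + \left(2 \cdot \frac{49}{30} + i \sqrt{7}\right) = -156 + \left(\frac{49}{15} + i \sqrt{7}\right) = - \frac{2291}{15} + i \sqrt{7}$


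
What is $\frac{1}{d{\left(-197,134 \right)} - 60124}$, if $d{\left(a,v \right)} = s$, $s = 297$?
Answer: $- \frac{1}{59827} \approx -1.6715 \cdot 10^{-5}$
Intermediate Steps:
$d{\left(a,v \right)} = 297$
$\frac{1}{d{\left(-197,134 \right)} - 60124} = \frac{1}{297 - 60124} = \frac{1}{-59827} = - \frac{1}{59827}$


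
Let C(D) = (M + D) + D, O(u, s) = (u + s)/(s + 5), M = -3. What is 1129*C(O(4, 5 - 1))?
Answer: -12419/9 ≈ -1379.9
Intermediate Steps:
O(u, s) = (s + u)/(5 + s)
C(D) = -3 + 2*D (C(D) = (-3 + D) + D = -3 + 2*D)
1129*C(O(4, 5 - 1)) = 1129*(-3 + 2*(((5 - 1) + 4)/(5 + (5 - 1)))) = 1129*(-3 + 2*((4 + 4)/(5 + 4))) = 1129*(-3 + 2*(8/9)) = 1129*(-3 + 16/9) = 1129*(-11/9) = -12419/9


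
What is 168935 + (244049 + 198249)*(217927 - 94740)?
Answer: 54485532661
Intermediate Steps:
168935 + (244049 + 198249)*(217927 - 94740) = 168935 + 442298*123187 = 168935 + 54485363726 = 54485532661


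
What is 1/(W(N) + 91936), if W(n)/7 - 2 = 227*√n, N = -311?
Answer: 91950/9240052931 - 1589*I*√311/9240052931 ≈ 9.9512e-6 - 3.0327e-6*I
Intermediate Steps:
W(n) = 14 + 1589*√n (W(n) = 14 + 7*(227*√n) = 14 + 1589*√n)
1/(W(N) + 91936) = 1/((14 + 1589*√(-311)) + 91936) = 1/((14 + 1589*(I*√311)) + 91936) = 1/((14 + 1589*I*√311) + 91936) = 1/(91950 + 1589*I*√311)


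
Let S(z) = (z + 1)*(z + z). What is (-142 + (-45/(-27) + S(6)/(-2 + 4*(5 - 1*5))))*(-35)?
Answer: 19145/3 ≈ 6381.7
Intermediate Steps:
S(z) = 2*z*(1 + z) (S(z) = (1 + z)*(2*z) = 2*z*(1 + z))
(-142 + (-45/(-27) + S(6)/(-2 + 4*(5 - 1*5))))*(-35) = (-142 + (-45/(-27) + (2*6*(1 + 6))/(-2 + 4*(5 - 1*5))))*(-35) = (-142 + (-45*(-1/27) + (2*6*7)/(-2 + 4*(5 - 5))))*(-35) = (-142 + (5/3 + 84/(-2 + 4*0)))*(-35) = (-142 + (5/3 + 84/(-2 + 0)))*(-35) = (-142 + (5/3 + 84/(-2)))*(-35) = (-142 + (5/3 + 84*(-1/2)))*(-35) = (-142 + (5/3 - 42))*(-35) = (-142 - 121/3)*(-35) = -547/3*(-35) = 19145/3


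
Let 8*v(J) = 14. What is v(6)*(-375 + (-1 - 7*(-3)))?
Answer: -2485/4 ≈ -621.25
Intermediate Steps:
v(J) = 7/4 (v(J) = (1/8)*14 = 7/4)
v(6)*(-375 + (-1 - 7*(-3))) = 7*(-375 + (-1 - 7*(-3)))/4 = 7*(-375 + (-1 + 21))/4 = 7*(-375 + 20)/4 = (7/4)*(-355) = -2485/4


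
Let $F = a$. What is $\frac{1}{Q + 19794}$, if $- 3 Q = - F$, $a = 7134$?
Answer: $\frac{1}{22172} \approx 4.5102 \cdot 10^{-5}$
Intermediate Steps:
$F = 7134$
$Q = 2378$ ($Q = - \frac{\left(-1\right) 7134}{3} = \left(- \frac{1}{3}\right) \left(-7134\right) = 2378$)
$\frac{1}{Q + 19794} = \frac{1}{2378 + 19794} = \frac{1}{22172}$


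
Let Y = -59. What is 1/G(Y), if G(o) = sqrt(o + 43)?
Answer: -I/4 ≈ -0.25*I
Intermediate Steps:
G(o) = sqrt(43 + o)
1/G(Y) = 1/(sqrt(43 - 59)) = 1/(sqrt(-16)) = 1/(4*I) = -I/4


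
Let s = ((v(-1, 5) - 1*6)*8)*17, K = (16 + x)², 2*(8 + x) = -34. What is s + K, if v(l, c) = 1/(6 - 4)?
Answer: -667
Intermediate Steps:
v(l, c) = ½ (v(l, c) = 1/2 = ½)
x = -25 (x = -8 + (½)*(-34) = -8 - 17 = -25)
K = 81 (K = (16 - 25)² = (-9)² = 81)
s = -748 (s = ((½ - 1*6)*8)*17 = ((½ - 6)*8)*17 = -11/2*8*17 = -44*17 = -748)
s + K = -748 + 81 = -667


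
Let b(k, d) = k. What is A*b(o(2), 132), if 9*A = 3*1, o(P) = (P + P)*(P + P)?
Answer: 16/3 ≈ 5.3333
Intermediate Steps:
o(P) = 4*P² (o(P) = (2*P)*(2*P) = 4*P²)
A = ⅓ (A = (3*1)/9 = (⅑)*3 = ⅓ ≈ 0.33333)
A*b(o(2), 132) = (4*2²)/3 = (4*4)/3 = (⅓)*16 = 16/3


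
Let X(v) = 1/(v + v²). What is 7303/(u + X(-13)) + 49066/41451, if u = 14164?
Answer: 155639295478/91589507835 ≈ 1.6993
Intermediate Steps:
7303/(u + X(-13)) + 49066/41451 = 7303/(14164 + 1/((-13)*(1 - 13))) + 49066/41451 = 7303/(14164 - 1/13/(-12)) + 49066*(1/41451) = 7303/(14164 - 1/13*(-1/12)) + 49066/41451 = 7303/(14164 + 1/156) + 49066/41451 = 7303/(2209585/156) + 49066/41451 = 7303*(156/2209585) + 49066/41451 = 1139268/2209585 + 49066/41451 = 155639295478/91589507835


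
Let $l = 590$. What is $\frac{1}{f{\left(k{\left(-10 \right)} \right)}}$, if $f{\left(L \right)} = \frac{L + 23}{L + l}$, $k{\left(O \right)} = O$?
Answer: $\frac{580}{13} \approx 44.615$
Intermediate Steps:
$f{\left(L \right)} = \frac{23 + L}{590 + L}$ ($f{\left(L \right)} = \frac{L + 23}{L + 590} = \frac{23 + L}{590 + L}$)
$\frac{1}{f{\left(k{\left(-10 \right)} \right)}} = \frac{1}{\frac{1}{590 - 10} \left(23 - 10\right)} = \frac{1}{\frac{1}{580} \cdot 13} = \frac{1}{\frac{13}{580}} = \frac{580}{13}$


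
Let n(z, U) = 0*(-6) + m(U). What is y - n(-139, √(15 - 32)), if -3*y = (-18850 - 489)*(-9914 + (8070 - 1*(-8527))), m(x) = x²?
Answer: 129242588/3 ≈ 4.3081e+7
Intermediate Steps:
n(z, U) = U² (n(z, U) = 0*(-6) + U² = 0 + U² = U²)
y = 129242537/3 (y = -(-18850 - 489)*(-9914 + (8070 - 1*(-8527)))/3 = -(-19339)*(-9914 + (8070 + 8527))/3 = -(-19339)*(-9914 + 16597)/3 = -(-19339)*6683/3 = -⅓*(-129242537) = 129242537/3 ≈ 4.3081e+7)
y - n(-139, √(15 - 32)) = 129242537/3 - (√(15 - 32))² = 129242537/3 - (√(-17))² = 129242537/3 - (I*√17)² = 129242537/3 - 1*(-17) = 129242537/3 + 17 = 129242588/3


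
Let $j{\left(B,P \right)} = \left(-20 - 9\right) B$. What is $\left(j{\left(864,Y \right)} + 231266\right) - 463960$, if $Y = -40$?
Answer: $-257750$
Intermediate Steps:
$j{\left(B,P \right)} = - 29 B$
$\left(j{\left(864,Y \right)} + 231266\right) - 463960 = \left(\left(-29\right) 864 + 231266\right) - 463960 = \left(-25056 + 231266\right) - 463960 = 206210 - 463960 = -257750$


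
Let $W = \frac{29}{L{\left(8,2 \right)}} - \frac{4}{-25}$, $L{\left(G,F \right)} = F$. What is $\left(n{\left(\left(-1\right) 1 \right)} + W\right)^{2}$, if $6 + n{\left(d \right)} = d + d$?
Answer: $\frac{110889}{2500} \approx 44.356$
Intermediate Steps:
$n{\left(d \right)} = -6 + 2 d$ ($n{\left(d \right)} = -6 + \left(d + d\right) = -6 + 2 d$)
$W = \frac{733}{50}$ ($W = \frac{29}{2} - \frac{4}{-25} = 29 \cdot \frac{1}{2} - - \frac{4}{25} = \frac{29}{2} + \frac{4}{25} = \frac{733}{50} \approx 14.66$)
$\left(n{\left(\left(-1\right) 1 \right)} + W\right)^{2} = \left(\left(-6 + 2 \left(\left(-1\right) 1\right)\right) + \frac{733}{50}\right)^{2} = \left(\left(-6 + 2 \left(-1\right)\right) + \frac{733}{50}\right)^{2} = \left(\left(-6 - 2\right) + \frac{733}{50}\right)^{2} = \left(-8 + \frac{733}{50}\right)^{2} = \left(\frac{333}{50}\right)^{2} = \frac{110889}{2500}$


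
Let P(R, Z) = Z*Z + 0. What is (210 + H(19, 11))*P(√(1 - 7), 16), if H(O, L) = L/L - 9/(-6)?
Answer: 54400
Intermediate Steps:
H(O, L) = 5/2 (H(O, L) = 1 - 9*(-⅙) = 1 + 3/2 = 5/2)
P(R, Z) = Z² (P(R, Z) = Z² + 0 = Z²)
(210 + H(19, 11))*P(√(1 - 7), 16) = (210 + 5/2)*16² = (425/2)*256 = 54400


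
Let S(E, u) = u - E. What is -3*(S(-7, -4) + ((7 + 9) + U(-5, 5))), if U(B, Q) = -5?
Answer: -42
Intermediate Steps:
-3*(S(-7, -4) + ((7 + 9) + U(-5, 5))) = -3*((-4 - 1*(-7)) + ((7 + 9) - 5)) = -3*((-4 + 7) + (16 - 5)) = -3*(3 + 11) = -3*14 = -42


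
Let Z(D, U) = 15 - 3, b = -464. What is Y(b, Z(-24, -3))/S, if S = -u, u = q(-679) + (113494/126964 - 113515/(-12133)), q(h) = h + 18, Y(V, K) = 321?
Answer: 247242901026/501225446485 ≈ 0.49328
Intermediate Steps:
Z(D, U) = 12
q(h) = 18 + h
u = -501225446485/770227106 (u = (18 - 679) + (113494/126964 - 113515/(-12133)) = -661 + (113494*(1/126964) - 113515*(-1/12133)) = -661 + (56747/63482 + 113515/12133) = -661 + 7894670581/770227106 = -501225446485/770227106 ≈ -650.75)
S = 501225446485/770227106 (S = -1*(-501225446485/770227106) = 501225446485/770227106 ≈ 650.75)
Y(b, Z(-24, -3))/S = 321/(501225446485/770227106) = 321*(770227106/501225446485) = 247242901026/501225446485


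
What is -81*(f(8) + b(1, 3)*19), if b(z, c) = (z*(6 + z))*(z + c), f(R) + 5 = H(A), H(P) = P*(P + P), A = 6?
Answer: -48519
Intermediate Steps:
H(P) = 2*P² (H(P) = P*(2*P) = 2*P²)
f(R) = 67 (f(R) = -5 + 2*6² = -5 + 2*36 = -5 + 72 = 67)
b(z, c) = z*(6 + z)*(c + z) (b(z, c) = (z*(6 + z))*(c + z) = z*(6 + z)*(c + z))
-81*(f(8) + b(1, 3)*19) = -81*(67 + (1*(1² + 6*3 + 6*1 + 3*1))*19) = -81*(67 + (1*(1 + 18 + 6 + 3))*19) = -81*(67 + (1*28)*19) = -81*(67 + 28*19) = -81*(67 + 532) = -81*599 = -48519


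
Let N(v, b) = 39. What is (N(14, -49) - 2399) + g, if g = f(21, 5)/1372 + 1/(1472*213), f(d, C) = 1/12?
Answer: -253801114405/107542848 ≈ -2360.0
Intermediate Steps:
f(d, C) = 1/12
g = 6875/107542848 (g = (1/12)/1372 + 1/(1472*213) = (1/12)*(1/1372) + (1/1472)*(1/213) = 1/16464 + 1/313536 = 6875/107542848 ≈ 6.3928e-5)
(N(14, -49) - 2399) + g = (39 - 2399) + 6875/107542848 = -2360 + 6875/107542848 = -253801114405/107542848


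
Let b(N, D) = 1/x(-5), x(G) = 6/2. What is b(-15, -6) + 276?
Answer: 829/3 ≈ 276.33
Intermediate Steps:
x(G) = 3 (x(G) = 6*(1/2) = 3)
b(N, D) = 1/3
b(-15, -6) + 276 = 1/3 + 276 = 829/3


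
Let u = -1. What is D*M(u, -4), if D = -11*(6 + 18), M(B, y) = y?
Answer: 1056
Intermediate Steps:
D = -264 (D = -11*24 = -264)
D*M(u, -4) = -264*(-4) = 1056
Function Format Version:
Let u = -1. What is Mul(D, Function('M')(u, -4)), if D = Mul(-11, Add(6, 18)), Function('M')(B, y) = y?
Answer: 1056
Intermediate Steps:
D = -264 (D = Mul(-11, 24) = -264)
Mul(D, Function('M')(u, -4)) = Mul(-264, -4) = 1056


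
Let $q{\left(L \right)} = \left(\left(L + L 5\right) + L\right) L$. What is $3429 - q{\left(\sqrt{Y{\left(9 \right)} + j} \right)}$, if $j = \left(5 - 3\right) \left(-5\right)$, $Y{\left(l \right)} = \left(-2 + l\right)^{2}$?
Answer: $3156$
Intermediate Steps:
$j = -10$ ($j = 2 \left(-5\right) = -10$)
$q{\left(L \right)} = 7 L^{2}$ ($q{\left(L \right)} = \left(\left(L + 5 L\right) + L\right) L = \left(6 L + L\right) L = 7 L L = 7 L^{2}$)
$3429 - q{\left(\sqrt{Y{\left(9 \right)} + j} \right)} = 3429 - 7 \left(\sqrt{\left(-2 + 9\right)^{2} - 10}\right)^{2} = 3429 - 7 \left(\sqrt{7^{2} - 10}\right)^{2} = 3429 - 7 \left(\sqrt{49 - 10}\right)^{2} = 3429 - 7 \left(\sqrt{39}\right)^{2} = 3429 - 7 \cdot 39 = 3429 - 273 = 3156$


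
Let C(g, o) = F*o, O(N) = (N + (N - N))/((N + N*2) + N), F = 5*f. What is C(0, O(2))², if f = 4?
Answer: 25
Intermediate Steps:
F = 20 (F = 5*4 = 20)
O(N) = ¼ (O(N) = (N + 0)/((N + 2*N) + N) = N/(3*N + N) = N/((4*N)) = N*(1/(4*N)) = ¼)
C(g, o) = 20*o
C(0, O(2))² = (20*(¼))² = 5² = 25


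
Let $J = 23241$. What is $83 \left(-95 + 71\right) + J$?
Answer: $21249$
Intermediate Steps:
$83 \left(-95 + 71\right) + J = 83 \left(-95 + 71\right) + 23241 = 83 \left(-24\right) + 23241 = -1992 + 23241 = 21249$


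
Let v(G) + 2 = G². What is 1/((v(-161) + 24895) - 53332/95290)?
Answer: 47645/2421006364 ≈ 1.9680e-5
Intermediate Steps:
v(G) = -2 + G²
1/((v(-161) + 24895) - 53332/95290) = 1/(((-2 + (-161)²) + 24895) - 53332/95290) = 1/(((-2 + 25921) + 24895) - 53332*1/95290) = 1/((25919 + 24895) - 26666/47645) = 1/(50814 - 26666/47645) = 1/(2421006364/47645) = 47645/2421006364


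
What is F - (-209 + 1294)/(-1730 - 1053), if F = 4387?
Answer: 12210106/2783 ≈ 4387.4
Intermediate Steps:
F - (-209 + 1294)/(-1730 - 1053) = 4387 - (-209 + 1294)/(-1730 - 1053) = 4387 - 1085/(-2783) = 4387 - 1085*(-1)/2783 = 4387 - 1*(-1085/2783) = 4387 + 1085/2783 = 12210106/2783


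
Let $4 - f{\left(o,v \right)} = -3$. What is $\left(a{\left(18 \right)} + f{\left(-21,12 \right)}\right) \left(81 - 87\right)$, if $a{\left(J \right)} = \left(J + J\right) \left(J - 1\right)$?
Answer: $-3714$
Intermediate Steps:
$f{\left(o,v \right)} = 7$ ($f{\left(o,v \right)} = 4 - -3 = 4 + 3 = 7$)
$a{\left(J \right)} = 2 J \left(-1 + J\right)$
$\left(a{\left(18 \right)} + f{\left(-21,12 \right)}\right) \left(81 - 87\right) = \left(2 \cdot 18 \left(-1 + 18\right) + 7\right) \left(81 - 87\right) = \left(2 \cdot 18 \cdot 17 + 7\right) \left(-6\right) = \left(612 + 7\right) \left(-6\right) = 619 \left(-6\right) = -3714$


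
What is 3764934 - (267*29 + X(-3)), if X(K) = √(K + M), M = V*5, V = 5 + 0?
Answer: 3757191 - √22 ≈ 3.7572e+6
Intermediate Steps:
V = 5
M = 25 (M = 5*5 = 25)
X(K) = √(25 + K) (X(K) = √(K + 25) = √(25 + K))
3764934 - (267*29 + X(-3)) = 3764934 - (267*29 + √(25 - 3)) = 3764934 - (7743 + √22) = 3764934 + (-7743 - √22) = 3757191 - √22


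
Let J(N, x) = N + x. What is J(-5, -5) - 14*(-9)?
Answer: 116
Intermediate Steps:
J(-5, -5) - 14*(-9) = (-5 - 5) - 14*(-9) = -10 + 126 = 116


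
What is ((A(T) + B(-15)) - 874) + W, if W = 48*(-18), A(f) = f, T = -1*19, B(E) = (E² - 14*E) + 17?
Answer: -1305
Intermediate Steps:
B(E) = 17 + E² - 14*E
T = -19
W = -864
((A(T) + B(-15)) - 874) + W = ((-19 + (17 + (-15)² - 14*(-15))) - 874) - 864 = ((-19 + (17 + 225 + 210)) - 874) - 864 = ((-19 + 452) - 874) - 864 = (433 - 874) - 864 = -441 - 864 = -1305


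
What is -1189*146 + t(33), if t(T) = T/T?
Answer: -173593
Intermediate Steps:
t(T) = 1
-1189*146 + t(33) = -1189*146 + 1 = -173594 + 1 = -173593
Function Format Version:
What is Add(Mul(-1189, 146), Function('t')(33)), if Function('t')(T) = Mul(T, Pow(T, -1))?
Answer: -173593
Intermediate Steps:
Function('t')(T) = 1
Add(Mul(-1189, 146), Function('t')(33)) = Add(Mul(-1189, 146), 1) = Add(-173594, 1) = -173593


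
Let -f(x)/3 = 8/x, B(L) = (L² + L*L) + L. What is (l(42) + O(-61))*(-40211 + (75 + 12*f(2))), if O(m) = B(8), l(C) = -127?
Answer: -362520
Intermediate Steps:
B(L) = L + 2*L² (B(L) = (L² + L²) + L = 2*L² + L = L + 2*L²)
O(m) = 136 (O(m) = 8*(1 + 2*8) = 8*(1 + 16) = 8*17 = 136)
f(x) = -24/x
(l(42) + O(-61))*(-40211 + (75 + 12*f(2))) = (-127 + 136)*(-40211 + (75 + 12*(-24/2))) = 9*(-40211 + (75 + 12*(-24*½))) = 9*(-40211 + (75 + 12*(-12))) = 9*(-40211 + (75 - 144)) = 9*(-40211 - 69) = 9*(-40280) = -362520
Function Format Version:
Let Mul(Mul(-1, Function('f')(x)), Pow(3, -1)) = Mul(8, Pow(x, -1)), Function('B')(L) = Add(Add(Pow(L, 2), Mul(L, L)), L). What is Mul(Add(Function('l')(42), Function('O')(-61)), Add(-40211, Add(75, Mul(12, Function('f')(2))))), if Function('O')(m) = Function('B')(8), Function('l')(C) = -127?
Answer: -362520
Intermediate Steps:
Function('B')(L) = Add(L, Mul(2, Pow(L, 2))) (Function('B')(L) = Add(Add(Pow(L, 2), Pow(L, 2)), L) = Add(Mul(2, Pow(L, 2)), L) = Add(L, Mul(2, Pow(L, 2))))
Function('O')(m) = 136 (Function('O')(m) = Mul(8, Add(1, Mul(2, 8))) = Mul(8, Add(1, 16)) = Mul(8, 17) = 136)
Function('f')(x) = Mul(-24, Pow(x, -1)) (Function('f')(x) = Mul(-3, Mul(8, Pow(x, -1))) = Mul(-24, Pow(x, -1)))
Mul(Add(Function('l')(42), Function('O')(-61)), Add(-40211, Add(75, Mul(12, Function('f')(2))))) = Mul(Add(-127, 136), Add(-40211, Add(75, Mul(12, Mul(-24, Pow(2, -1)))))) = Mul(9, Add(-40211, Add(75, Mul(12, Mul(-24, Rational(1, 2)))))) = Mul(9, Add(-40211, Add(75, Mul(12, -12)))) = Mul(9, Add(-40211, Add(75, -144))) = Mul(9, Add(-40211, -69)) = Mul(9, -40280) = -362520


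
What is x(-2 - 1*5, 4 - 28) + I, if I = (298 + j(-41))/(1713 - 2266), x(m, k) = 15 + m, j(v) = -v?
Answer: 4085/553 ≈ 7.3870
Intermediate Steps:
I = -339/553 (I = (298 - 1*(-41))/(1713 - 2266) = (298 + 41)/(-553) = 339*(-1/553) = -339/553 ≈ -0.61302)
x(-2 - 1*5, 4 - 28) + I = (15 + (-2 - 1*5)) - 339/553 = (15 + (-2 - 5)) - 339/553 = (15 - 7) - 339/553 = 8 - 339/553 = 4085/553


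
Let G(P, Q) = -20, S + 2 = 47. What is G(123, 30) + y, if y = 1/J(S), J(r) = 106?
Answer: -2119/106 ≈ -19.991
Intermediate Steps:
S = 45 (S = -2 + 47 = 45)
y = 1/106 ≈ 0.0094340
G(123, 30) + y = -20 + 1/106 = -2119/106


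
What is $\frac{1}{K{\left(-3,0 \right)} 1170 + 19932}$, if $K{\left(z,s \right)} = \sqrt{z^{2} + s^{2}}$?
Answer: $\frac{1}{23442} \approx 4.2658 \cdot 10^{-5}$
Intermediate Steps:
$K{\left(z,s \right)} = \sqrt{s^{2} + z^{2}}$
$\frac{1}{K{\left(-3,0 \right)} 1170 + 19932} = \frac{1}{\sqrt{0^{2} + \left(-3\right)^{2}} \cdot 1170 + 19932} = \frac{1}{\sqrt{0 + 9} \cdot 1170 + 19932} = \frac{1}{\sqrt{9} \cdot 1170 + 19932} = \frac{1}{3 \cdot 1170 + 19932} = \frac{1}{3510 + 19932} = \frac{1}{23442}$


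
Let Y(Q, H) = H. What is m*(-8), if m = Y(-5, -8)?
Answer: 64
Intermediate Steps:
m = -8
m*(-8) = -8*(-8) = 64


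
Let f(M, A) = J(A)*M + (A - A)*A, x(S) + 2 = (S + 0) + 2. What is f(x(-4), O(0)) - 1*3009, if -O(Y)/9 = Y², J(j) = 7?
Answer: -3037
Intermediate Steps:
O(Y) = -9*Y²
x(S) = S (x(S) = -2 + ((S + 0) + 2) = -2 + (S + 2) = -2 + (2 + S) = S)
f(M, A) = 7*M (f(M, A) = 7*M + (A - A)*A = 7*M + 0*A = 7*M + 0 = 7*M)
f(x(-4), O(0)) - 1*3009 = 7*(-4) - 1*3009 = -28 - 3009 = -3037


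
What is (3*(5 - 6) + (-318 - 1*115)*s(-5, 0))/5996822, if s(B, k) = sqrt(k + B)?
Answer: -3/5996822 - 433*I*sqrt(5)/5996822 ≈ -5.0026e-7 - 0.00016146*I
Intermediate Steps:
s(B, k) = sqrt(B + k)
(3*(5 - 6) + (-318 - 1*115)*s(-5, 0))/5996822 = (3*(5 - 6) + (-318 - 1*115)*sqrt(-5 + 0))/5996822 = (3*(-1) + (-318 - 115)*sqrt(-5))*(1/5996822) = (-3 - 433*I*sqrt(5))*(1/5996822) = -3/5996822 - 433*I*sqrt(5)/5996822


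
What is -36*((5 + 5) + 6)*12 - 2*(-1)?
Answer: -6910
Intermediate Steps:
-36*((5 + 5) + 6)*12 - 2*(-1) = -36*(10 + 6)*12 + 2 = -576*12 + 2 = -36*192 + 2 = -6912 + 2 = -6910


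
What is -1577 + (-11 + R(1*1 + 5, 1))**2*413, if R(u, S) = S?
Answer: 39723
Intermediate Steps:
-1577 + (-11 + R(1*1 + 5, 1))**2*413 = -1577 + (-11 + 1)**2*413 = -1577 + (-10)**2*413 = -1577 + 100*413 = -1577 + 41300 = 39723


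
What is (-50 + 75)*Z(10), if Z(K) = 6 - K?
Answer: -100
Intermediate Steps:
(-50 + 75)*Z(10) = (-50 + 75)*(6 - 1*10) = 25*(6 - 10) = 25*(-4) = -100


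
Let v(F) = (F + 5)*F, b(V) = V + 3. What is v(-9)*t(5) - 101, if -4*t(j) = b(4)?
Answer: -164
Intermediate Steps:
b(V) = 3 + V
t(j) = -7/4 (t(j) = -(3 + 4)/4 = -¼*7 = -7/4)
v(F) = F*(5 + F) (v(F) = (5 + F)*F = F*(5 + F))
v(-9)*t(5) - 101 = -9*(5 - 9)*(-7/4) - 101 = -9*(-4)*(-7/4) - 101 = 36*(-7/4) - 101 = -63 - 101 = -164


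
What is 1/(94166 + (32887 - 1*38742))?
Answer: 1/88311 ≈ 1.1324e-5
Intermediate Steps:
1/(94166 + (32887 - 1*38742)) = 1/(94166 + (32887 - 38742)) = 1/(94166 - 5855) = 1/88311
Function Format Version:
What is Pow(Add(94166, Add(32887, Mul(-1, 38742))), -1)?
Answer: Rational(1, 88311) ≈ 1.1324e-5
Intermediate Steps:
Pow(Add(94166, Add(32887, Mul(-1, 38742))), -1) = Pow(Add(94166, Add(32887, -38742)), -1) = Pow(Add(94166, -5855), -1) = Pow(88311, -1) = Rational(1, 88311)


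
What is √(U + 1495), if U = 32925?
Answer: 2*√8605 ≈ 185.53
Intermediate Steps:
√(U + 1495) = √(32925 + 1495) = √34420 = 2*√8605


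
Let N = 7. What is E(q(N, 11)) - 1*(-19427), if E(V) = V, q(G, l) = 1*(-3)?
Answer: 19424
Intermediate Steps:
q(G, l) = -3
E(q(N, 11)) - 1*(-19427) = -3 - 1*(-19427) = -3 + 19427 = 19424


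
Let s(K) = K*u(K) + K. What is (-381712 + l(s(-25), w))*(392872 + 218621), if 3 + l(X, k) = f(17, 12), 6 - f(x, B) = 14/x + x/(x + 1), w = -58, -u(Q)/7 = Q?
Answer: -23808173189345/102 ≈ -2.3341e+11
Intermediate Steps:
u(Q) = -7*Q
s(K) = K - 7*K² (s(K) = K*(-7*K) + K = -7*K² + K = K - 7*K²)
f(x, B) = 6 - 14/x - x/(1 + x) (f(x, B) = 6 - (14/x + x/(x + 1)) = 6 - (14/x + x/(1 + x)) = 6 + (-14/x - x/(1 + x)) = 6 - 14/x - x/(1 + x))
l(X, k) = 377/306 (l(X, k) = -3 + (-14 - 8*17 + 5*17²)/(17*(1 + 17)) = -3 + (1/17)*(-14 - 136 + 5*289)/18 = -3 + (1/17)*(1/18)*(-14 - 136 + 1445) = -3 + (1/17)*(1/18)*1295 = -3 + 1295/306 = 377/306)
(-381712 + l(s(-25), w))*(392872 + 218621) = (-381712 + 377/306)*(392872 + 218621) = -116803495/306*611493 = -23808173189345/102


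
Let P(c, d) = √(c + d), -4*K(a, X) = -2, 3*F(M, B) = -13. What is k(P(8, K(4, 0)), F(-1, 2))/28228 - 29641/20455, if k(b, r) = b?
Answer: -29641/20455 + √34/56456 ≈ -1.4490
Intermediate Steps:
F(M, B) = -13/3 (F(M, B) = (⅓)*(-13) = -13/3)
K(a, X) = ½ (K(a, X) = -¼*(-2) = ½)
k(P(8, K(4, 0)), F(-1, 2))/28228 - 29641/20455 = √(8 + ½)/28228 - 29641/20455 = √(17/2)*(1/28228) - 29641*1/20455 = (√34/2)*(1/28228) - 29641/20455 = √34/56456 - 29641/20455 = -29641/20455 + √34/56456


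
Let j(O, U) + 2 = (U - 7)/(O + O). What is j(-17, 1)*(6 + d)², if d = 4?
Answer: -3100/17 ≈ -182.35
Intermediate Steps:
j(O, U) = -2 + (-7 + U)/(2*O) (j(O, U) = -2 + (U - 7)/(O + O) = -2 + (-7 + U)/((2*O)) = -2 + (-7 + U)*(1/(2*O)) = -2 + (-7 + U)/(2*O))
j(-17, 1)*(6 + d)² = ((½)*(-7 + 1 - 4*(-17))/(-17))*(6 + 4)² = ((½)*(-1/17)*(-7 + 1 + 68))*10² = ((½)*(-1/17)*62)*100 = -31/17*100 = -3100/17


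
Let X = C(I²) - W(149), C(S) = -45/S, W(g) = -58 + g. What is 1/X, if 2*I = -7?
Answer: -49/4639 ≈ -0.010563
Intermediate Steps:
I = -7/2 (I = (½)*(-7) = -7/2 ≈ -3.5000)
X = -4639/49 (X = -45/((-7/2)²) - (-58 + 149) = -45/49/4 - 1*91 = -45*4/49 - 91 = -180/49 - 91 = -4639/49 ≈ -94.673)
1/X = 1/(-4639/49) = -49/4639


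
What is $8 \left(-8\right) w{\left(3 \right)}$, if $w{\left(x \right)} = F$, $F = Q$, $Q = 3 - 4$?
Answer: $64$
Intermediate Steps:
$Q = -1$
$F = -1$
$w{\left(x \right)} = -1$
$8 \left(-8\right) w{\left(3 \right)} = 8 \left(-8\right) \left(-1\right) = \left(-64\right) \left(-1\right) = 64$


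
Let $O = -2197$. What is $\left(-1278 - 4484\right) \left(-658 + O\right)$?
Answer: $16450510$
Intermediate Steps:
$\left(-1278 - 4484\right) \left(-658 + O\right) = \left(-1278 - 4484\right) \left(-658 - 2197\right) = \left(-5762\right) \left(-2855\right) = 16450510$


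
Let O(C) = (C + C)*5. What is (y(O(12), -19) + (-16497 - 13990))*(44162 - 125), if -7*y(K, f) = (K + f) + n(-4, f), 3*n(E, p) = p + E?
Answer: -1343143179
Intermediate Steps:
O(C) = 10*C (O(C) = (2*C)*5 = 10*C)
n(E, p) = E/3 + p/3 (n(E, p) = (p + E)/3 = (E + p)/3 = E/3 + p/3)
y(K, f) = 4/21 - 4*f/21 - K/7 (y(K, f) = -((K + f) + ((⅓)*(-4) + f/3))/7 = -((K + f) + (-4/3 + f/3))/7 = -(-4/3 + K + 4*f/3)/7 = 4/21 - 4*f/21 - K/7)
(y(O(12), -19) + (-16497 - 13990))*(44162 - 125) = ((4/21 - 4/21*(-19) - 10*12/7) + (-16497 - 13990))*(44162 - 125) = ((4/21 + 76/21 - ⅐*120) - 30487)*44037 = ((4/21 + 76/21 - 120/7) - 30487)*44037 = (-40/3 - 30487)*44037 = -91501/3*44037 = -1343143179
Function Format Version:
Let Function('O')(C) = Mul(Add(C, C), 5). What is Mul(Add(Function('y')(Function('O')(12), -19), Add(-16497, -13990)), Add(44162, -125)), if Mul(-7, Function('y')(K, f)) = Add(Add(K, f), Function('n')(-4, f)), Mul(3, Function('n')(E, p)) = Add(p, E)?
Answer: -1343143179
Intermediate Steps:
Function('O')(C) = Mul(10, C) (Function('O')(C) = Mul(Mul(2, C), 5) = Mul(10, C))
Function('n')(E, p) = Add(Mul(Rational(1, 3), E), Mul(Rational(1, 3), p)) (Function('n')(E, p) = Mul(Rational(1, 3), Add(p, E)) = Mul(Rational(1, 3), Add(E, p)) = Add(Mul(Rational(1, 3), E), Mul(Rational(1, 3), p)))
Function('y')(K, f) = Add(Rational(4, 21), Mul(Rational(-4, 21), f), Mul(Rational(-1, 7), K)) (Function('y')(K, f) = Mul(Rational(-1, 7), Add(Add(K, f), Add(Mul(Rational(1, 3), -4), Mul(Rational(1, 3), f)))) = Mul(Rational(-1, 7), Add(Add(K, f), Add(Rational(-4, 3), Mul(Rational(1, 3), f)))) = Mul(Rational(-1, 7), Add(Rational(-4, 3), K, Mul(Rational(4, 3), f))) = Add(Rational(4, 21), Mul(Rational(-4, 21), f), Mul(Rational(-1, 7), K)))
Mul(Add(Function('y')(Function('O')(12), -19), Add(-16497, -13990)), Add(44162, -125)) = Mul(Add(Add(Rational(4, 21), Mul(Rational(-4, 21), -19), Mul(Rational(-1, 7), Mul(10, 12))), Add(-16497, -13990)), Add(44162, -125)) = Mul(Add(Add(Rational(4, 21), Rational(76, 21), Mul(Rational(-1, 7), 120)), -30487), 44037) = Mul(Add(Add(Rational(4, 21), Rational(76, 21), Rational(-120, 7)), -30487), 44037) = Mul(Add(Rational(-40, 3), -30487), 44037) = Mul(Rational(-91501, 3), 44037) = -1343143179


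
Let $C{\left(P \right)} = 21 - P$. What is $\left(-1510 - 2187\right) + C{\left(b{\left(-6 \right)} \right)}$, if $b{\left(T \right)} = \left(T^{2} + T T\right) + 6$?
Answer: $-3754$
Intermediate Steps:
$b{\left(T \right)} = 6 + 2 T^{2}$ ($b{\left(T \right)} = \left(T^{2} + T^{2}\right) + 6 = 2 T^{2} + 6 = 6 + 2 T^{2}$)
$\left(-1510 - 2187\right) + C{\left(b{\left(-6 \right)} \right)} = \left(-1510 - 2187\right) + \left(21 - \left(6 + 2 \left(-6\right)^{2}\right)\right) = -3697 + \left(21 - \left(6 + 2 \cdot 36\right)\right) = -3697 + \left(21 - \left(6 + 72\right)\right) = -3697 + \left(21 - 78\right) = -3697 - 57 = -3754$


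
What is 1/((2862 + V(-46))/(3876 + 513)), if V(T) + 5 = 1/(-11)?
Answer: 2541/1654 ≈ 1.5363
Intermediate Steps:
V(T) = -56/11 (V(T) = -5 + 1/(-11) = -5 - 1/11 = -56/11)
1/((2862 + V(-46))/(3876 + 513)) = 1/((2862 - 56/11)/(3876 + 513)) = 1/((31426/11)/4389) = 1/((31426/11)*(1/4389)) = 1/(1654/2541) = 2541/1654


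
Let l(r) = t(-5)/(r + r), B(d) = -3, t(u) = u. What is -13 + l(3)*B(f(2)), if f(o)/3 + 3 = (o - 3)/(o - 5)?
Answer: -21/2 ≈ -10.500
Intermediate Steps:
f(o) = -9 + 3*(-3 + o)/(-5 + o) (f(o) = -9 + 3*((o - 3)/(o - 5)) = -9 + 3*((-3 + o)/(-5 + o)) = -9 + 3*(-3 + o)/(-5 + o))
l(r) = -5/(2*r) (l(r) = -5/(r + r) = -5/(2*r))
-13 + l(3)*B(f(2)) = -13 - 5/2/3*(-3) = -13 - 5/2*⅓*(-3) = -13 - ⅚*(-3) = -13 + 5/2 = -21/2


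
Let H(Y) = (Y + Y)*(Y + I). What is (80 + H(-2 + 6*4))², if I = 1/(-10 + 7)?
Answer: 9610000/9 ≈ 1.0678e+6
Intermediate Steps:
I = -⅓ (I = 1/(-3) = -⅓ ≈ -0.33333)
H(Y) = 2*Y*(-⅓ + Y) (H(Y) = (Y + Y)*(Y - ⅓) = (2*Y)*(-⅓ + Y) = 2*Y*(-⅓ + Y))
(80 + H(-2 + 6*4))² = (80 + 2*(-2 + 6*4)*(-1 + 3*(-2 + 6*4))/3)² = (80 + 2*(-2 + 24)*(-1 + 3*(-2 + 24))/3)² = (80 + (⅔)*22*(-1 + 3*22))² = (80 + (⅔)*22*(-1 + 66))² = (80 + (⅔)*22*65)² = (80 + 2860/3)² = (3100/3)² = 9610000/9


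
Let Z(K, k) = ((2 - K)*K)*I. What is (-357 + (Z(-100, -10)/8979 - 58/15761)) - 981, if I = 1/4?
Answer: -63130606918/47172673 ≈ -1338.3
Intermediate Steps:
I = 1/4 ≈ 0.25000
Z(K, k) = K*(2 - K)/4 (Z(K, k) = ((2 - K)*K)*(1/4) = (K*(2 - K))*(1/4) = K*(2 - K)/4)
(-357 + (Z(-100, -10)/8979 - 58/15761)) - 981 = (-357 + (((1/4)*(-100)*(2 - 1*(-100)))/8979 - 58/15761)) - 981 = (-357 + (((1/4)*(-100)*(2 + 100))*(1/8979) - 58*1/15761)) - 981 = (-357 + (((1/4)*(-100)*102)*(1/8979) - 58/15761)) - 981 = (-357 + (-2550*1/8979 - 58/15761)) - 981 = (-357 + (-850/2993 - 58/15761)) - 981 = (-357 - 13570444/47172673) - 981 = -16854214705/47172673 - 981 = -63130606918/47172673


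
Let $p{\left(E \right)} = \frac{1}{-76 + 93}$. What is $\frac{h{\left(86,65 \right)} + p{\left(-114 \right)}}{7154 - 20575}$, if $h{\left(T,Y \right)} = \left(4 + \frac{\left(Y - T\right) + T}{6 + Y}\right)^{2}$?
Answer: $- \frac{2075658}{1150139437} \approx -0.0018047$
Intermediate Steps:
$h{\left(T,Y \right)} = \left(4 + \frac{Y}{6 + Y}\right)^{2}$
$p{\left(E \right)} = \frac{1}{17}$
$\frac{h{\left(86,65 \right)} + p{\left(-114 \right)}}{7154 - 20575} = \frac{\frac{\left(24 + 5 \cdot 65\right)^{2}}{\left(6 + 65\right)^{2}} + \frac{1}{17}}{7154 - 20575} = \frac{\frac{\left(24 + 325\right)^{2}}{5041} + \frac{1}{17}}{-13421} = \left(\frac{349^{2}}{5041} + \frac{1}{17}\right) \left(- \frac{1}{13421}\right) = \left(\frac{1}{5041} \cdot 121801 + \frac{1}{17}\right) \left(- \frac{1}{13421}\right) = \left(\frac{121801}{5041} + \frac{1}{17}\right) \left(- \frac{1}{13421}\right) = \frac{2075658}{85697} \left(- \frac{1}{13421}\right) = - \frac{2075658}{1150139437}$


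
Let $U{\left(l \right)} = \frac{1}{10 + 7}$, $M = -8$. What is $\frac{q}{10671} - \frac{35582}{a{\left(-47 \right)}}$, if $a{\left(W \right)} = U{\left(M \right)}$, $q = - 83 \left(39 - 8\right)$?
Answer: $- \frac{6454826447}{10671} \approx -6.0489 \cdot 10^{5}$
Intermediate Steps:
$q = -2573$ ($q = \left(-83\right) 31 = -2573$)
$U{\left(l \right)} = \frac{1}{17}$
$a{\left(W \right)} = \frac{1}{17}$
$\frac{q}{10671} - \frac{35582}{a{\left(-47 \right)}} = - \frac{2573}{10671} - 35582 \frac{1}{\frac{1}{17}} = \left(-2573\right) \frac{1}{10671} - 604894 = - \frac{2573}{10671} - 604894 = - \frac{6454826447}{10671}$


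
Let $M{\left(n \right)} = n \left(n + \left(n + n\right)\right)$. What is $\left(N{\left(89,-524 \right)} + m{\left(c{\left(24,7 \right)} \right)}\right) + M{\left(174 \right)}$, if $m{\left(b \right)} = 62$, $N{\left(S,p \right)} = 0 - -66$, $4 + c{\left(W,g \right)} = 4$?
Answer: $90956$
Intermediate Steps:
$c{\left(W,g \right)} = 0$ ($c{\left(W,g \right)} = -4 + 4 = 0$)
$N{\left(S,p \right)} = 66$ ($N{\left(S,p \right)} = 0 + 66 = 66$)
$M{\left(n \right)} = 3 n^{2}$ ($M{\left(n \right)} = n \left(n + 2 n\right) = n 3 n = 3 n^{2}$)
$\left(N{\left(89,-524 \right)} + m{\left(c{\left(24,7 \right)} \right)}\right) + M{\left(174 \right)} = \left(66 + 62\right) + 3 \cdot 174^{2} = 128 + 3 \cdot 30276 = 128 + 90828 = 90956$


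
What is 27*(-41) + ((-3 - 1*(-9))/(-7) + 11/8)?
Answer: -61963/56 ≈ -1106.5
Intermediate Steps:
27*(-41) + ((-3 - 1*(-9))/(-7) + 11/8) = -1107 + ((-3 + 9)*(-⅐) + 11*(⅛)) = -1107 + (6*(-⅐) + 11/8) = -1107 + (-6/7 + 11/8) = -1107 + 29/56 = -61963/56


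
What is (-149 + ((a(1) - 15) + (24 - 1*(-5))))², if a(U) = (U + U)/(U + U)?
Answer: 17956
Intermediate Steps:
a(U) = 1 (a(U) = (2*U)/((2*U)) = (2*U)*(1/(2*U)) = 1)
(-149 + ((a(1) - 15) + (24 - 1*(-5))))² = (-149 + ((1 - 15) + (24 - 1*(-5))))² = (-149 + (-14 + (24 + 5)))² = (-149 + (-14 + 29))² = (-149 + 15)² = (-134)² = 17956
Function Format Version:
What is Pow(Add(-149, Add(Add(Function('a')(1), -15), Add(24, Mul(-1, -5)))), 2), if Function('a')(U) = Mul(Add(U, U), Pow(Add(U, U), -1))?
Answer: 17956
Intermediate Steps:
Function('a')(U) = 1 (Function('a')(U) = Mul(Mul(2, U), Pow(Mul(2, U), -1)) = Mul(Mul(2, U), Mul(Rational(1, 2), Pow(U, -1))) = 1)
Pow(Add(-149, Add(Add(Function('a')(1), -15), Add(24, Mul(-1, -5)))), 2) = Pow(Add(-149, Add(Add(1, -15), Add(24, Mul(-1, -5)))), 2) = Pow(Add(-149, Add(-14, Add(24, 5))), 2) = Pow(Add(-149, Add(-14, 29)), 2) = Pow(Add(-149, 15), 2) = Pow(-134, 2) = 17956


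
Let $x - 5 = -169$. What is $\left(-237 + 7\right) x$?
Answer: $37720$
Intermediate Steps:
$x = -164$ ($x = 5 - 169 = -164$)
$\left(-237 + 7\right) x = \left(-237 + 7\right) \left(-164\right) = \left(-230\right) \left(-164\right) = 37720$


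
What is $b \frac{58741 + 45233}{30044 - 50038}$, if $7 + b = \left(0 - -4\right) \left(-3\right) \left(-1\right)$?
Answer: $- \frac{19995}{769} \approx -26.001$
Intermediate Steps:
$b = 5$ ($b = -7 + \left(0 - -4\right) \left(-3\right) \left(-1\right) = -7 + \left(0 + 4\right) \left(-3\right) \left(-1\right) = -7 + 4 \left(-3\right) \left(-1\right) = -7 - -12 = -7 + 12 = 5$)
$b \frac{58741 + 45233}{30044 - 50038} = 5 \frac{58741 + 45233}{30044 - 50038} = 5 \frac{103974}{-19994} = 5 \cdot 103974 \left(- \frac{1}{19994}\right) = 5 \left(- \frac{3999}{769}\right) = - \frac{19995}{769}$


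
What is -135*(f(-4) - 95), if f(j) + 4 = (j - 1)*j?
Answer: 10665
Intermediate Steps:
f(j) = -4 + j*(-1 + j) (f(j) = -4 + (j - 1)*j = -4 + (-1 + j)*j = -4 + j*(-1 + j))
-135*(f(-4) - 95) = -135*((-4 + (-4)**2 - 1*(-4)) - 95) = -135*((-4 + 16 + 4) - 95) = -135*(16 - 95) = -135*(-79) = 10665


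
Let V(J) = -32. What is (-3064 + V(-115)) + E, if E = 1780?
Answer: -1316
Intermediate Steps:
(-3064 + V(-115)) + E = (-3064 - 32) + 1780 = -3096 + 1780 = -1316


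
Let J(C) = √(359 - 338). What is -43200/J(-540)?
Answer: -14400*√21/7 ≈ -9427.0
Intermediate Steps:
J(C) = √21
-43200/J(-540) = -43200*√21/21 = -14400*√21/7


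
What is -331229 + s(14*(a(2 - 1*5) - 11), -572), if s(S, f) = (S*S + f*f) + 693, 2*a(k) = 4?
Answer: 12524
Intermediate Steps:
a(k) = 2 (a(k) = (½)*4 = 2)
s(S, f) = 693 + S² + f² (s(S, f) = (S² + f²) + 693 = 693 + S² + f²)
-331229 + s(14*(a(2 - 1*5) - 11), -572) = -331229 + (693 + (14*(2 - 11))² + (-572)²) = -331229 + (693 + (14*(-9))² + 327184) = -331229 + (693 + (-126)² + 327184) = -331229 + (693 + 15876 + 327184) = -331229 + 343753 = 12524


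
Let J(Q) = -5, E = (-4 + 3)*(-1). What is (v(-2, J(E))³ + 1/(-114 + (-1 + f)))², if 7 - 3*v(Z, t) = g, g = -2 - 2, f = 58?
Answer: 639078400/263169 ≈ 2428.4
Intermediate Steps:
E = 1 (E = -1*(-1) = 1)
g = -4
v(Z, t) = 11/3 (v(Z, t) = 7/3 - ⅓*(-4) = 7/3 + 4/3 = 11/3)
(v(-2, J(E))³ + 1/(-114 + (-1 + f)))² = ((11/3)³ + 1/(-114 + (-1 + 58)))² = (1331/27 + 1/(-114 + 57))² = (1331/27 + 1/(-57))² = (1331/27 - 1/57)² = (25280/513)² = 639078400/263169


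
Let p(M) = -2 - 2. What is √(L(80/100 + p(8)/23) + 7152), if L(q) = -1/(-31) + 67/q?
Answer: √1004535842/372 ≈ 85.200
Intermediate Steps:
p(M) = -4
L(q) = 1/31 + 67/q (L(q) = -1*(-1/31) + 67/q = 1/31 + 67/q)
√(L(80/100 + p(8)/23) + 7152) = √((2077 + (80/100 - 4/23))/(31*(80/100 - 4/23)) + 7152) = √((2077 + (80*(1/100) - 4*1/23))/(31*(80*(1/100) - 4*1/23)) + 7152) = √((2077 + (⅘ - 4/23))/(31*(⅘ - 4/23)) + 7152) = √((2077 + 72/115)/(31*(72/115)) + 7152) = √((1/31)*(115/72)*(238927/115) + 7152) = √(238927/2232 + 7152) = √(16202191/2232) = √1004535842/372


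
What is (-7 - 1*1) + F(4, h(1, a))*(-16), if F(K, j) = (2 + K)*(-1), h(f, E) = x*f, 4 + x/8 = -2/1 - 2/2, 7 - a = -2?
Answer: 88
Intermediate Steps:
a = 9 (a = 7 - 1*(-2) = 7 + 2 = 9)
x = -56 (x = -32 + 8*(-2/1 - 2/2) = -32 + 8*(-2*1 - 2*½) = -32 + 8*(-2 - 1) = -32 + 8*(-3) = -32 - 24 = -56)
h(f, E) = -56*f
F(K, j) = -2 - K
(-7 - 1*1) + F(4, h(1, a))*(-16) = (-7 - 1*1) + (-2 - 1*4)*(-16) = (-7 - 1) + (-2 - 4)*(-16) = -8 - 6*(-16) = -8 + 96 = 88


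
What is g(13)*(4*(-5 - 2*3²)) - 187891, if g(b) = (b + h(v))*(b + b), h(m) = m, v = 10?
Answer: -242907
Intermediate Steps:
g(b) = 2*b*(10 + b) (g(b) = (b + 10)*(b + b) = (10 + b)*(2*b) = 2*b*(10 + b))
g(13)*(4*(-5 - 2*3²)) - 187891 = (2*13*(10 + 13))*(4*(-5 - 2*3²)) - 187891 = (2*13*23)*(4*(-5 - 2*9)) - 187891 = 598*(4*(-5 - 18)) - 187891 = 598*(4*(-23)) - 187891 = 598*(-92) - 187891 = -55016 - 187891 = -242907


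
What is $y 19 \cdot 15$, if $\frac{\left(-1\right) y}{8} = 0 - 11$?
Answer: $25080$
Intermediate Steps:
$y = 88$ ($y = - 8 \left(0 - 11\right) = \left(-8\right) \left(-11\right) = 88$)
$y 19 \cdot 15 = 88 \cdot 19 \cdot 15 = 1672 \cdot 15 = 25080$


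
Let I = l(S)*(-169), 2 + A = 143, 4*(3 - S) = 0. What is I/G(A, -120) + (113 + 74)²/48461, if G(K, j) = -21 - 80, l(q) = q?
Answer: 28101596/4894561 ≈ 5.7414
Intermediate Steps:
S = 3 (S = 3 - ¼*0 = 3 + 0 = 3)
A = 141 (A = -2 + 143 = 141)
G(K, j) = -101
I = -507 (I = 3*(-169) = -507)
I/G(A, -120) + (113 + 74)²/48461 = -507/(-101) + (113 + 74)²/48461 = -507*(-1/101) + 187²*(1/48461) = 507/101 + 34969*(1/48461) = 507/101 + 34969/48461 = 28101596/4894561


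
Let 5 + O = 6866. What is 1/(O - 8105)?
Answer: -1/1244 ≈ -0.00080386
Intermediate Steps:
O = 6861 (O = -5 + 6866 = 6861)
1/(O - 8105) = 1/(6861 - 8105) = 1/(-1244) = -1/1244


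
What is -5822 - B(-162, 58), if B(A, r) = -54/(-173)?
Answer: -1007260/173 ≈ -5822.3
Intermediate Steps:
B(A, r) = 54/173 (B(A, r) = -54*(-1/173) = 54/173)
-5822 - B(-162, 58) = -5822 - 1*54/173 = -5822 - 54/173 = -1007260/173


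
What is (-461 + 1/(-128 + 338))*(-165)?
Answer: 1064899/14 ≈ 76064.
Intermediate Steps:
(-461 + 1/(-128 + 338))*(-165) = (-461 + 1/210)*(-165) = -96809/210*(-165) = 1064899/14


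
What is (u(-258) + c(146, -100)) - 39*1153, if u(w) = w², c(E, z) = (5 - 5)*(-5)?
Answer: 21597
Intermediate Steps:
c(E, z) = 0 (c(E, z) = 0*(-5) = 0)
(u(-258) + c(146, -100)) - 39*1153 = ((-258)² + 0) - 39*1153 = (66564 + 0) - 44967 = 66564 - 44967 = 21597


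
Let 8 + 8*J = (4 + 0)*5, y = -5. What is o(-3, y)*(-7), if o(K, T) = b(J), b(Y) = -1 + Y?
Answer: -7/2 ≈ -3.5000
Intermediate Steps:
J = 3/2 (J = -1 + ((4 + 0)*5)/8 = -1 + (4*5)/8 = -1 + (1/8)*20 = -1 + 5/2 = 3/2 ≈ 1.5000)
o(K, T) = 1/2 (o(K, T) = -1 + 3/2 = 1/2)
o(-3, y)*(-7) = (1/2)*(-7) = -7/2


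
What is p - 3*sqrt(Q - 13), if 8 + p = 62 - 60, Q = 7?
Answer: -6 - 3*I*sqrt(6) ≈ -6.0 - 7.3485*I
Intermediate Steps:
p = -6 (p = -8 + (62 - 60) = -8 + 2 = -6)
p - 3*sqrt(Q - 13) = -6 - 3*sqrt(7 - 13) = -6 - 3*I*sqrt(6)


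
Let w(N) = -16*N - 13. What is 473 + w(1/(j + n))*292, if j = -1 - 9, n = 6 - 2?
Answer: -7633/3 ≈ -2544.3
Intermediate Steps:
n = 4
j = -10
w(N) = -13 - 16*N
473 + w(1/(j + n))*292 = 473 + (-13 - 16/(-10 + 4))*292 = 473 + (-13 - 16/(-6))*292 = 473 + (-13 - 16*(-1/6))*292 = 473 + (-13 + 8/3)*292 = 473 - 31/3*292 = 473 - 9052/3 = -7633/3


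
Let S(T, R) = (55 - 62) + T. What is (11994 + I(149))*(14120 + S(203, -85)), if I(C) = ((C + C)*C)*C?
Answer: 94884901872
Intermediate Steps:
S(T, R) = -7 + T
I(C) = 2*C³ (I(C) = ((2*C)*C)*C = (2*C²)*C = 2*C³)
(11994 + I(149))*(14120 + S(203, -85)) = (11994 + 2*149³)*(14120 + (-7 + 203)) = (11994 + 2*3307949)*(14120 + 196) = (11994 + 6615898)*14316 = 6627892*14316 = 94884901872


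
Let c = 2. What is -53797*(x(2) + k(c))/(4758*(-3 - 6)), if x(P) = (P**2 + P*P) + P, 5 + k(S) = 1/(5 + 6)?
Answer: 1506316/235521 ≈ 6.3957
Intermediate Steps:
k(S) = -54/11 (k(S) = -5 + 1/(5 + 6) = -5 + 1/11 = -54/11)
x(P) = P + 2*P**2 (x(P) = (P**2 + P**2) + P = 2*P**2 + P = P + 2*P**2)
-53797*(x(2) + k(c))/(4758*(-3 - 6)) = -53797*(2*(1 + 2*2) - 54/11)/(4758*(-3 - 6)) = -(53797/8723 - 53797*(1 + 4)/21411) = -53797/(-9/(2*5 - 54/11)*4758) = -53797/(-9/(10 - 54/11)*4758) = -53797/(-9/56/11*4758) = -53797/(-9*11/56*4758) = -53797/((-99/56*4758)) = -53797/(-235521/28) = -53797*(-28/235521) = 1506316/235521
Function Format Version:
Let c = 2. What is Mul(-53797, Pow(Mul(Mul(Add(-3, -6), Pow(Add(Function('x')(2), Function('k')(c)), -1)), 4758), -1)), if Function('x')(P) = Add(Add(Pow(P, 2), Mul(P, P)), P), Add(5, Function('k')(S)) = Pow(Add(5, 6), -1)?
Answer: Rational(1506316, 235521) ≈ 6.3957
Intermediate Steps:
Function('k')(S) = Rational(-54, 11) (Function('k')(S) = Add(-5, Pow(Add(5, 6), -1)) = Add(-5, Pow(11, -1)) = Add(-5, Rational(1, 11)) = Rational(-54, 11))
Function('x')(P) = Add(P, Mul(2, Pow(P, 2))) (Function('x')(P) = Add(Add(Pow(P, 2), Pow(P, 2)), P) = Add(Mul(2, Pow(P, 2)), P) = Add(P, Mul(2, Pow(P, 2))))
Mul(-53797, Pow(Mul(Mul(Add(-3, -6), Pow(Add(Function('x')(2), Function('k')(c)), -1)), 4758), -1)) = Mul(-53797, Pow(Mul(Mul(Add(-3, -6), Pow(Add(Mul(2, Add(1, Mul(2, 2))), Rational(-54, 11)), -1)), 4758), -1)) = Mul(-53797, Pow(Mul(Mul(-9, Pow(Add(Mul(2, Add(1, 4)), Rational(-54, 11)), -1)), 4758), -1)) = Mul(-53797, Pow(Mul(Mul(-9, Pow(Add(Mul(2, 5), Rational(-54, 11)), -1)), 4758), -1)) = Mul(-53797, Pow(Mul(Mul(-9, Pow(Add(10, Rational(-54, 11)), -1)), 4758), -1)) = Mul(-53797, Pow(Mul(Mul(-9, Pow(Rational(56, 11), -1)), 4758), -1)) = Mul(-53797, Pow(Mul(Mul(-9, Rational(11, 56)), 4758), -1)) = Mul(-53797, Pow(Mul(Rational(-99, 56), 4758), -1)) = Mul(-53797, Pow(Rational(-235521, 28), -1)) = Mul(-53797, Rational(-28, 235521)) = Rational(1506316, 235521)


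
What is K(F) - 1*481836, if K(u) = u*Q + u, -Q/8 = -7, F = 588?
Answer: -448320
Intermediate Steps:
Q = 56 (Q = -8*(-7) = 56)
K(u) = 57*u (K(u) = u*56 + u = 56*u + u = 57*u)
K(F) - 1*481836 = 57*588 - 1*481836 = 33516 - 481836 = -448320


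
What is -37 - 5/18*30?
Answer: -136/3 ≈ -45.333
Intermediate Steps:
-37 - 5/18*30 = -37 - 25/3 = -136/3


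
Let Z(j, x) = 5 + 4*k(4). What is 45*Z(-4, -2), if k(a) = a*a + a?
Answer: 3825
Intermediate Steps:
k(a) = a + a² (k(a) = a² + a = a + a²)
Z(j, x) = 85 (Z(j, x) = 5 + 4*(4*(1 + 4)) = 5 + 4*(4*5) = 5 + 4*20 = 5 + 80 = 85)
45*Z(-4, -2) = 45*85 = 3825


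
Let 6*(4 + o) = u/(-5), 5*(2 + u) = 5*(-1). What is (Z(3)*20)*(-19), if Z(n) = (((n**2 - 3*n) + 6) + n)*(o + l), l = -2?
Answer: 20178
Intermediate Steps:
u = -3 (u = -2 + (5*(-1))/5 = -2 + (1/5)*(-5) = -2 - 1 = -3)
o = -39/10 (o = -4 + (-3/(-5))/6 = -4 + (-3*(-1/5))/6 = -4 + (1/6)*(3/5) = -4 + 1/10 = -39/10 ≈ -3.9000)
Z(n) = -177/5 - 59*n**2/10 + 59*n/5 (Z(n) = (((n**2 - 3*n) + 6) + n)*(-39/10 - 2) = ((6 + n**2 - 3*n) + n)*(-59/10) = (6 + n**2 - 2*n)*(-59/10) = -177/5 - 59*n**2/10 + 59*n/5)
(Z(3)*20)*(-19) = ((-177/5 - 59/10*3**2 + (59/5)*3)*20)*(-19) = ((-177/5 - 59/10*9 + 177/5)*20)*(-19) = ((-177/5 - 531/10 + 177/5)*20)*(-19) = -531/10*20*(-19) = -1062*(-19) = 20178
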